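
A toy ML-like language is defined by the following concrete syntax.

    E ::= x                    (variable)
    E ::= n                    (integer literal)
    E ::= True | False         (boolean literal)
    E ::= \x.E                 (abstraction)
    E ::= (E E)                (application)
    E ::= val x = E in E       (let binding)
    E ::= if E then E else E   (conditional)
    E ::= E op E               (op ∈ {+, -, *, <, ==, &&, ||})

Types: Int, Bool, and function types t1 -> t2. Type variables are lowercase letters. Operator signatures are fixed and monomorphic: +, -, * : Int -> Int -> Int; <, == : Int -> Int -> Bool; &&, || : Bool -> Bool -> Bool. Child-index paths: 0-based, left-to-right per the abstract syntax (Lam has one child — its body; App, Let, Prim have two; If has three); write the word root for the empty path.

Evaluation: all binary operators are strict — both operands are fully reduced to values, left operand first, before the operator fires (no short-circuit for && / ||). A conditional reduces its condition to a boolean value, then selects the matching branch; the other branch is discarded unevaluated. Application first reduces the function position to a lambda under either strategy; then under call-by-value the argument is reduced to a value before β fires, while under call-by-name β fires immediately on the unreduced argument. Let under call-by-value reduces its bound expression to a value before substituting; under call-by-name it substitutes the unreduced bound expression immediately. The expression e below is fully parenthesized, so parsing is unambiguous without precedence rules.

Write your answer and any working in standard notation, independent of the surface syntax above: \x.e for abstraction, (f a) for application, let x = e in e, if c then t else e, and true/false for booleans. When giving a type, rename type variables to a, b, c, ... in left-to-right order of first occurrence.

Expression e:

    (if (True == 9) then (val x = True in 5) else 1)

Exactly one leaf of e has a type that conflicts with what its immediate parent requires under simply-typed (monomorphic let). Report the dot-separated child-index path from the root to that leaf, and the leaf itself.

Answer: 0.0 : true

Working:
  unify Bool ~ Int
  FAIL: mismatch Bool ~ Int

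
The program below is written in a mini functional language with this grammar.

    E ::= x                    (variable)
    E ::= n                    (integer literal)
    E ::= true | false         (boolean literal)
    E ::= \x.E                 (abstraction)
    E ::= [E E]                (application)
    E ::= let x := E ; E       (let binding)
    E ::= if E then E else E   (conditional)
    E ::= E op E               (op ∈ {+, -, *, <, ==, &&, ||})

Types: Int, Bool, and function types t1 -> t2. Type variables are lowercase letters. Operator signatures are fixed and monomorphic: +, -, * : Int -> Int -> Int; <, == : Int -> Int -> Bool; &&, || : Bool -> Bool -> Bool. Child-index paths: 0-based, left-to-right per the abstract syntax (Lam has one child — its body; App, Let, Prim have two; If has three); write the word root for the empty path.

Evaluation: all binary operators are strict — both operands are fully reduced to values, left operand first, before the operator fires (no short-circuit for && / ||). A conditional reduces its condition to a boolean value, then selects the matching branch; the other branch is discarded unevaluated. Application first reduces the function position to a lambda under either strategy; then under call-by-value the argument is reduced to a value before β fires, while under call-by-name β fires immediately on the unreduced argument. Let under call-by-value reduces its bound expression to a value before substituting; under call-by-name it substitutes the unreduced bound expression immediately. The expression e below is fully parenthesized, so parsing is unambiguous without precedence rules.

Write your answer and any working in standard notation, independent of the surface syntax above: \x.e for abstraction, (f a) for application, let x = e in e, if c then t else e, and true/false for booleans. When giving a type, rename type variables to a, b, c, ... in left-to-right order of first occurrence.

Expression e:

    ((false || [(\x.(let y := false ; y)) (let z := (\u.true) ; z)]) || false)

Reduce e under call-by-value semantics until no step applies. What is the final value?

Answer: false

Trace:
step 0: ((false || ((\x.(let y = false in y)) (let z = (\u.true) in z))) || false)
step 1: [let@0.1.1] ((false || ((\x.(let y = false in y)) (\u.true))) || false)
step 2: [beta@0.1] ((false || (let y = false in y)) || false)
step 3: [let@0.1] ((false || false) || false)
step 4: [delta@0] (false || false)
step 5: [delta@root] false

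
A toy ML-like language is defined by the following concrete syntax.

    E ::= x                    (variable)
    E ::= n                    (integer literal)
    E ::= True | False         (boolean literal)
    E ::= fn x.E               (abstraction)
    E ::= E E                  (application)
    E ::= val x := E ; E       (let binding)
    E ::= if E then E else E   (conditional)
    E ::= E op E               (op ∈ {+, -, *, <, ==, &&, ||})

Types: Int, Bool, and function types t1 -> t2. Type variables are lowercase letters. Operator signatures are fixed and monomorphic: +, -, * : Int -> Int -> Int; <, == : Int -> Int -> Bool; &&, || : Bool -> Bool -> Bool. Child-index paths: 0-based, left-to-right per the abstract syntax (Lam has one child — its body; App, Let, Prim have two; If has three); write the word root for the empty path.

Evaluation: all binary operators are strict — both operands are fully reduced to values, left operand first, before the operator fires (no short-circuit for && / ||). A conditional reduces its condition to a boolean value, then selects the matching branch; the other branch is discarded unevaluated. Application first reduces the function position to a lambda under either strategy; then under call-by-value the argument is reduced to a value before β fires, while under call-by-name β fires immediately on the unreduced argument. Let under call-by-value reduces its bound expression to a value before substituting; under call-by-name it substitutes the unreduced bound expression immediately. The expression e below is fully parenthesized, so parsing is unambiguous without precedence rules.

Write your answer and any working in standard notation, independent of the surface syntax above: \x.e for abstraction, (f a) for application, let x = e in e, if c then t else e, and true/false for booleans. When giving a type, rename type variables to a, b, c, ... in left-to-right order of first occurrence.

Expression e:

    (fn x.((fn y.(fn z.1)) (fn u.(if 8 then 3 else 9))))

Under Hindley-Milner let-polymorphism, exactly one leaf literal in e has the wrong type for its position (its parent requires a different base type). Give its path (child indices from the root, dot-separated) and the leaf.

Trace:
\z._ : c -> Int
\y._ : b -> c -> Int
  unify Int ~ Bool
  FAIL: mismatch Int ~ Bool

Answer: 0.1.0.0 : 8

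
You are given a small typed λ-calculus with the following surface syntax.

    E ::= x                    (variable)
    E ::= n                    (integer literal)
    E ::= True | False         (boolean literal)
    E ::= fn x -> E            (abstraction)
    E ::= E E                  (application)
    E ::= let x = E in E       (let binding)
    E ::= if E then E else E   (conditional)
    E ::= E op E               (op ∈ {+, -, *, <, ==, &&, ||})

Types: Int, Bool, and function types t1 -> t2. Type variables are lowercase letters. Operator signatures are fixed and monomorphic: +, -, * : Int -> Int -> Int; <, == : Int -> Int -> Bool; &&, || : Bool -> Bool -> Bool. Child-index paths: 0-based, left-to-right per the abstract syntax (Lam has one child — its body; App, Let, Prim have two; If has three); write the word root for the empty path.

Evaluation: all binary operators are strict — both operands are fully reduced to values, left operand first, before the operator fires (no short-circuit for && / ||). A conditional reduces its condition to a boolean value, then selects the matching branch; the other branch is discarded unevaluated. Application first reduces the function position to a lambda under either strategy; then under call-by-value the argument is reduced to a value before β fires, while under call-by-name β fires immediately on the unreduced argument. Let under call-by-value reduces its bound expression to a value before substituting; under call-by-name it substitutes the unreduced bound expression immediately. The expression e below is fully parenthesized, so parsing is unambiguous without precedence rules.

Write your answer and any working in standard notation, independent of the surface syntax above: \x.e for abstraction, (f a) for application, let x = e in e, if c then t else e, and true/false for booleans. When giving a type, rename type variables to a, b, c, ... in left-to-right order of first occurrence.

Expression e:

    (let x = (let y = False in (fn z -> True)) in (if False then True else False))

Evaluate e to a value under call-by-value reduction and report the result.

Trace:
step 0: (let x = (let y = false in (\z.true)) in (if false then true else false))
step 1: [let@0] (let x = (\z.true) in (if false then true else false))
step 2: [let@root] (if false then true else false)
step 3: [if@root] false

Answer: false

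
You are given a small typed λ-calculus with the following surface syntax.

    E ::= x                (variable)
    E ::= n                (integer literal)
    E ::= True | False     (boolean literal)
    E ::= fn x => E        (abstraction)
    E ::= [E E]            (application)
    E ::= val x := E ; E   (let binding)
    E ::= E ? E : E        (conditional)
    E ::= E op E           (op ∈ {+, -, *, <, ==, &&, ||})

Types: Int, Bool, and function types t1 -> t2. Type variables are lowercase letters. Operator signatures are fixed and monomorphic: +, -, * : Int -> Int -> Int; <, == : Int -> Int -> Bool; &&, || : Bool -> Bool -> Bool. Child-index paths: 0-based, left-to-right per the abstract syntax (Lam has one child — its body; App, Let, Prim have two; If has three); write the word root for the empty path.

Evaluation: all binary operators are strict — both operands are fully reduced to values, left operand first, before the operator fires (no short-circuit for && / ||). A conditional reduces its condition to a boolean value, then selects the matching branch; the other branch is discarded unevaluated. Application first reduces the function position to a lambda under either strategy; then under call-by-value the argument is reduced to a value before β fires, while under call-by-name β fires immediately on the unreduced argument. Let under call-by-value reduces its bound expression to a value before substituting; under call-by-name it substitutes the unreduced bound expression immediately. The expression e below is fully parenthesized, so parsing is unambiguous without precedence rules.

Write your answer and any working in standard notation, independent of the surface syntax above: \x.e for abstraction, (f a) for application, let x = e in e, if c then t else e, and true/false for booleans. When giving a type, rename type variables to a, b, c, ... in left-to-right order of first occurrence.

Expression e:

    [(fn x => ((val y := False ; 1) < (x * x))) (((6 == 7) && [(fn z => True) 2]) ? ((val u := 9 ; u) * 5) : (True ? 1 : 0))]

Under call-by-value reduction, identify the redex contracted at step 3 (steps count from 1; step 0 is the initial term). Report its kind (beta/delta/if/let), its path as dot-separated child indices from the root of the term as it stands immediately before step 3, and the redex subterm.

Working:
step 0: ((\x.((let y = false in 1) < (x * x))) (if ((6 == 7) && ((\z.true) 2)) then ((let u = 9 in u) * 5) else (if true then 1 else 0)))
step 1: [delta@1.0.0] ((\x.((let y = false in 1) < (x * x))) (if (false && ((\z.true) 2)) then ((let u = 9 in u) * 5) else (if true then 1 else 0)))
step 2: [beta@1.0.1] ((\x.((let y = false in 1) < (x * x))) (if (false && true) then ((let u = 9 in u) * 5) else (if true then 1 else 0)))
step 3: [delta@1.0] ((\x.((let y = false in 1) < (x * x))) (if false then ((let u = 9 in u) * 5) else (if true then 1 else 0)))

Answer: delta at 1.0 : (false && true)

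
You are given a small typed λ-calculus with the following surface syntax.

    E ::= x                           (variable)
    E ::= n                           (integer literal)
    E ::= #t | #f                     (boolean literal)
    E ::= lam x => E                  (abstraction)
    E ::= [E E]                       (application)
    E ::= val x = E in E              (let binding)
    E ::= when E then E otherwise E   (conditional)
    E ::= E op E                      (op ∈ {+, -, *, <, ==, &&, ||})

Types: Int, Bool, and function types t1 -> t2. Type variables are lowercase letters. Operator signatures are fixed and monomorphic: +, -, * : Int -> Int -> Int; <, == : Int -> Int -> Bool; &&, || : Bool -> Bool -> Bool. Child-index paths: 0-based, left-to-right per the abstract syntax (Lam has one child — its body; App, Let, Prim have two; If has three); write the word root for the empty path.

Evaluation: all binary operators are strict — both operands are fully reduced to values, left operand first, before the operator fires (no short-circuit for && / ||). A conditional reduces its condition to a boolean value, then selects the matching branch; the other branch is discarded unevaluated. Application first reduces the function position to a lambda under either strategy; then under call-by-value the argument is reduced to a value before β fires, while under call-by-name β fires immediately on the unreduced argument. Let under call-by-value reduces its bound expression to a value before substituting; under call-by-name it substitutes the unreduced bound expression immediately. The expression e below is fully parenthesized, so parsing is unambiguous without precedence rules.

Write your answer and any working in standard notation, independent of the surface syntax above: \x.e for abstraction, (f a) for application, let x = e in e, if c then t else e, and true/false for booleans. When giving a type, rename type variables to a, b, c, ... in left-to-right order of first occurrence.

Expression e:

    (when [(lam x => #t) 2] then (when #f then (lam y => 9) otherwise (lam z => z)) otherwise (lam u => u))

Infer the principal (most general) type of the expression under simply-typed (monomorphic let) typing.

Working:
\x._ : a -> Bool
  unify a -> Bool ~ Int -> b
  unify a ~ Int
  unify Bool ~ b
_ _ : Bool
  unify Bool ~ Bool
  unify Bool ~ Bool
\y._ : c -> Int
z : d
\z._ : d -> d
  unify c -> Int ~ d -> d
  unify c ~ d
  unify Int ~ d
u : e
\u._ : e -> e
  unify Int -> Int ~ e -> e
  unify Int ~ e
  unify Int ~ Int

Answer: Int -> Int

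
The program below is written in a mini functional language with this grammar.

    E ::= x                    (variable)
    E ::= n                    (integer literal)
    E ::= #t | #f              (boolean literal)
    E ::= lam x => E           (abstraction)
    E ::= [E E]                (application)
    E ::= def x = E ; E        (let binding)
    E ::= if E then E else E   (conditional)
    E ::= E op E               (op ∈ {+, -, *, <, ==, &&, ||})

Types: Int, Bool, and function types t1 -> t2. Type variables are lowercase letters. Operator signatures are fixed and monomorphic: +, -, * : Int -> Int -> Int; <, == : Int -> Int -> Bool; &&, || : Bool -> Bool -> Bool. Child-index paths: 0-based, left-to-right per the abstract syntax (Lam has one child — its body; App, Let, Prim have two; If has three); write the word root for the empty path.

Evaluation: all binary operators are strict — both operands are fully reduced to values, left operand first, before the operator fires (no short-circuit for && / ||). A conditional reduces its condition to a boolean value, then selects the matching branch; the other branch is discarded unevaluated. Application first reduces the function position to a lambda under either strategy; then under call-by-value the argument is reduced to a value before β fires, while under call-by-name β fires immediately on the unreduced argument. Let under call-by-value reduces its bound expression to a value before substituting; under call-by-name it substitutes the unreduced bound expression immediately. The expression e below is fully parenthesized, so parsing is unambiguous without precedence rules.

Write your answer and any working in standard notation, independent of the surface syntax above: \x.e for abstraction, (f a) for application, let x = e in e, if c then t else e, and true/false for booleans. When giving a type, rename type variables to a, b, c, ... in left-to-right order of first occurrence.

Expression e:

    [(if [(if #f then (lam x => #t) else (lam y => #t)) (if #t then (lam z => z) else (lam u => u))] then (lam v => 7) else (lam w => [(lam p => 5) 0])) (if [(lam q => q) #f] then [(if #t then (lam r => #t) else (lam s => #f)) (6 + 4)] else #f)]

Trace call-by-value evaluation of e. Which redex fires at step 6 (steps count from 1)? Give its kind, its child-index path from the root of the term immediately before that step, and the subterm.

Derivation:
step 0: ((if ((if false then (\x.true) else (\y.true)) (if true then (\z.z) else (\u.u))) then (\v.7) else (\w.((\p.5) 0))) (if ((\q.q) false) then ((if true then (\r.true) else (\s.false)) (6 + 4)) else false))
step 1: [if@0.0.0] ((if ((\y.true) (if true then (\z.z) else (\u.u))) then (\v.7) else (\w.((\p.5) 0))) (if ((\q.q) false) then ((if true then (\r.true) else (\s.false)) (6 + 4)) else false))
step 2: [if@0.0.1] ((if ((\y.true) (\z.z)) then (\v.7) else (\w.((\p.5) 0))) (if ((\q.q) false) then ((if true then (\r.true) else (\s.false)) (6 + 4)) else false))
step 3: [beta@0.0] ((if true then (\v.7) else (\w.((\p.5) 0))) (if ((\q.q) false) then ((if true then (\r.true) else (\s.false)) (6 + 4)) else false))
step 4: [if@0] ((\v.7) (if ((\q.q) false) then ((if true then (\r.true) else (\s.false)) (6 + 4)) else false))
step 5: [beta@1.0] ((\v.7) (if false then ((if true then (\r.true) else (\s.false)) (6 + 4)) else false))
step 6: [if@1] ((\v.7) false)

Answer: if at 1 : (if false then ((if true then (\r.true) else (\s.false)) (6 + 4)) else false)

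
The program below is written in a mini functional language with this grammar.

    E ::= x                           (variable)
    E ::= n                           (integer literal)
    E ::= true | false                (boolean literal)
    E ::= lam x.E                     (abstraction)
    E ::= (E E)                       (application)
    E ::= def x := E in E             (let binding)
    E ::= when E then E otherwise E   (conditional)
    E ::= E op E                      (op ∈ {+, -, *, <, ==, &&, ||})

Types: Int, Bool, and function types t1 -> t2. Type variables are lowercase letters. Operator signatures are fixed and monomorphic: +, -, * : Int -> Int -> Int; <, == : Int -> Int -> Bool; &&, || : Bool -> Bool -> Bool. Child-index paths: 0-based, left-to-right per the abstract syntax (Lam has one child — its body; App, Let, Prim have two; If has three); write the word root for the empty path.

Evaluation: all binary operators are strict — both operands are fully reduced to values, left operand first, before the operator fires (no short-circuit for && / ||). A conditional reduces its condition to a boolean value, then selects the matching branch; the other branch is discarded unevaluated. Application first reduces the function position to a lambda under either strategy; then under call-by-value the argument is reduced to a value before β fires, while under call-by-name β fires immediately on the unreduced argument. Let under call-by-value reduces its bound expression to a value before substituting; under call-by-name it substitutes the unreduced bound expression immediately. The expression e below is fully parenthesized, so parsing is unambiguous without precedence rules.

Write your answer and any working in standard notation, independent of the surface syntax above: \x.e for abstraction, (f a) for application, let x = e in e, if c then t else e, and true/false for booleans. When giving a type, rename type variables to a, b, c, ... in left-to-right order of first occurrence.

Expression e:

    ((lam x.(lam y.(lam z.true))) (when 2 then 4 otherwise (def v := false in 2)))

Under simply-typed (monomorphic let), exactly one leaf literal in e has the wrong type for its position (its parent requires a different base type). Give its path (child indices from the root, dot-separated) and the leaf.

Answer: 1.0 : 2

Trace:
\z._ : c -> Bool
\y._ : b -> c -> Bool
\x._ : a -> b -> c -> Bool
  unify Int ~ Bool
  FAIL: mismatch Int ~ Bool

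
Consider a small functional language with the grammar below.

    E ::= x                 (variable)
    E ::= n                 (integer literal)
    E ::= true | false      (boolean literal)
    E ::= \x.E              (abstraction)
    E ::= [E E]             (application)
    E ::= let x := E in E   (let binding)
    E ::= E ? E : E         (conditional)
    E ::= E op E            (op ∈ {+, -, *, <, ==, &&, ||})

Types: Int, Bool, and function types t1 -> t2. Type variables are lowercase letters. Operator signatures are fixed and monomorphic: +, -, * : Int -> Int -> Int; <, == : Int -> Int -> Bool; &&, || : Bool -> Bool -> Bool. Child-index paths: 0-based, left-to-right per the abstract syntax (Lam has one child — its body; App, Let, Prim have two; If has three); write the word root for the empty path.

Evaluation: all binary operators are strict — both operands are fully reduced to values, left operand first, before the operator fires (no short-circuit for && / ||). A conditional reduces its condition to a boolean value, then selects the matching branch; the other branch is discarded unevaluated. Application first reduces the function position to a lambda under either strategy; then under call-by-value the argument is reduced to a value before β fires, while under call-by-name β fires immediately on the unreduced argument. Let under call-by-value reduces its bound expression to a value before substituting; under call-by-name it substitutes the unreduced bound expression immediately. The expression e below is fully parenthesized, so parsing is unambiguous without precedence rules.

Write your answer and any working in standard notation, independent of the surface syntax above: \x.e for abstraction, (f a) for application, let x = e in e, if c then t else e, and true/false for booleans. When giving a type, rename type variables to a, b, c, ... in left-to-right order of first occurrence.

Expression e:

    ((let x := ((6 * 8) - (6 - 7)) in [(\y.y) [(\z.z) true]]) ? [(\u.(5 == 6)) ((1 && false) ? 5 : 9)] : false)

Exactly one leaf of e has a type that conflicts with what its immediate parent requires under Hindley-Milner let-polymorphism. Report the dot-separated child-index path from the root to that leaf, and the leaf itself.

Answer: 1.1.0.0 : 1

Working:
  unify Int ~ Int
  unify Int ~ Int
  unify Int ~ Int
  unify Int ~ Int
  unify Int ~ Int
  unify Int ~ Int
let x : Int
y : a
\y._ : a -> a
z : b
\z._ : b -> b
  unify b -> b ~ Bool -> c
  unify b ~ Bool
  unify Bool ~ c
_ _ : Bool
  unify a -> a ~ Bool -> d
  unify a ~ Bool
  unify Bool ~ d
_ _ : Bool
  unify Bool ~ Bool
  unify Int ~ Int
  unify Int ~ Int
\u._ : e -> Bool
  unify Int ~ Bool
  FAIL: mismatch Int ~ Bool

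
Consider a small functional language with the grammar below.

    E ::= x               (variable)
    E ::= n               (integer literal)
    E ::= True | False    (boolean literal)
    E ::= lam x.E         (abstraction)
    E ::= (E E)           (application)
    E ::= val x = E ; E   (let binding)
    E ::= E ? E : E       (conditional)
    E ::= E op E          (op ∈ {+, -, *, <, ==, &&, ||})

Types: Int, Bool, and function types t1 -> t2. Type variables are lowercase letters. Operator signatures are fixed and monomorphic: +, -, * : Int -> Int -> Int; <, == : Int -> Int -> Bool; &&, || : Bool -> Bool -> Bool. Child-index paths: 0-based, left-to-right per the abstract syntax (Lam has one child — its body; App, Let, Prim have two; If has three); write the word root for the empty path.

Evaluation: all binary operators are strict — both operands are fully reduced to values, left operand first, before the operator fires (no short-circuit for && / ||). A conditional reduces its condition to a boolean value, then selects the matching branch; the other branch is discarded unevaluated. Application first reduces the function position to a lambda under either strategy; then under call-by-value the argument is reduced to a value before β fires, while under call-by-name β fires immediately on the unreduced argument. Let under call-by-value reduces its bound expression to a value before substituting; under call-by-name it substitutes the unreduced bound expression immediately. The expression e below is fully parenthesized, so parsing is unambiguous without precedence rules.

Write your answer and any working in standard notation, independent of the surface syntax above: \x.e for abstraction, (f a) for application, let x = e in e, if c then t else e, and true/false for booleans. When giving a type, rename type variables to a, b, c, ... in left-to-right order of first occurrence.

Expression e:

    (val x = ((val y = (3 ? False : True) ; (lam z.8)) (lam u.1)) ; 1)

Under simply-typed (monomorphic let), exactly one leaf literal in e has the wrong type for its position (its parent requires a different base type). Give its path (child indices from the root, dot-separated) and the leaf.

Derivation:
  unify Int ~ Bool
  FAIL: mismatch Int ~ Bool

Answer: 0.0.0.0 : 3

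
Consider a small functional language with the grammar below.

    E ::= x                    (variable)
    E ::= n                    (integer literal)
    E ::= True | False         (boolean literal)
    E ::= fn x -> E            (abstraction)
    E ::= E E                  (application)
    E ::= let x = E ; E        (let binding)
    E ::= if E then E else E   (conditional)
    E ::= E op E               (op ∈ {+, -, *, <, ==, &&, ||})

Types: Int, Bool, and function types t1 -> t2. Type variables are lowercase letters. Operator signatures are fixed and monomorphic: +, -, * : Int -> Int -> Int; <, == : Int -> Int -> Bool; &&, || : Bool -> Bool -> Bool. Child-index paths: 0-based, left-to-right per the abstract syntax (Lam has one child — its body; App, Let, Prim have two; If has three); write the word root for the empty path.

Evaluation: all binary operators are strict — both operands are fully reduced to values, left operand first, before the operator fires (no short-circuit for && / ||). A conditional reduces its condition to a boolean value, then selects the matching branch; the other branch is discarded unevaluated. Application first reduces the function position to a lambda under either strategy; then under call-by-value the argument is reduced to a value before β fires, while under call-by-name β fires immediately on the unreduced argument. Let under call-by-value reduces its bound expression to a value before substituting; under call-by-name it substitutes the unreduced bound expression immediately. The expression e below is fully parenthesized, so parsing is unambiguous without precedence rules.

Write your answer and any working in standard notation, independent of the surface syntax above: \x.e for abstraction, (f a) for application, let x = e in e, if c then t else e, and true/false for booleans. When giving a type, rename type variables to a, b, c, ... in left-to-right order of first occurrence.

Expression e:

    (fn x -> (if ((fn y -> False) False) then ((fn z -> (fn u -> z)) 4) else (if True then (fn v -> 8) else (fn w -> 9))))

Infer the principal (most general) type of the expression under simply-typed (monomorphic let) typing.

Answer: a -> b -> Int

Derivation:
\y._ : b -> Bool
  unify b -> Bool ~ Bool -> c
  unify b ~ Bool
  unify Bool ~ c
_ _ : Bool
  unify Bool ~ Bool
z : d
\u._ : e -> d
\z._ : d -> e -> d
  unify d -> e -> d ~ Int -> f
  unify d ~ Int
  unify e -> Int ~ f
_ _ : e -> Int
  unify Bool ~ Bool
\v._ : g -> Int
\w._ : h -> Int
  unify g -> Int ~ h -> Int
  unify g ~ h
  unify Int ~ Int
  unify e -> Int ~ h -> Int
  unify e ~ h
  unify Int ~ Int
\x._ : a -> h -> Int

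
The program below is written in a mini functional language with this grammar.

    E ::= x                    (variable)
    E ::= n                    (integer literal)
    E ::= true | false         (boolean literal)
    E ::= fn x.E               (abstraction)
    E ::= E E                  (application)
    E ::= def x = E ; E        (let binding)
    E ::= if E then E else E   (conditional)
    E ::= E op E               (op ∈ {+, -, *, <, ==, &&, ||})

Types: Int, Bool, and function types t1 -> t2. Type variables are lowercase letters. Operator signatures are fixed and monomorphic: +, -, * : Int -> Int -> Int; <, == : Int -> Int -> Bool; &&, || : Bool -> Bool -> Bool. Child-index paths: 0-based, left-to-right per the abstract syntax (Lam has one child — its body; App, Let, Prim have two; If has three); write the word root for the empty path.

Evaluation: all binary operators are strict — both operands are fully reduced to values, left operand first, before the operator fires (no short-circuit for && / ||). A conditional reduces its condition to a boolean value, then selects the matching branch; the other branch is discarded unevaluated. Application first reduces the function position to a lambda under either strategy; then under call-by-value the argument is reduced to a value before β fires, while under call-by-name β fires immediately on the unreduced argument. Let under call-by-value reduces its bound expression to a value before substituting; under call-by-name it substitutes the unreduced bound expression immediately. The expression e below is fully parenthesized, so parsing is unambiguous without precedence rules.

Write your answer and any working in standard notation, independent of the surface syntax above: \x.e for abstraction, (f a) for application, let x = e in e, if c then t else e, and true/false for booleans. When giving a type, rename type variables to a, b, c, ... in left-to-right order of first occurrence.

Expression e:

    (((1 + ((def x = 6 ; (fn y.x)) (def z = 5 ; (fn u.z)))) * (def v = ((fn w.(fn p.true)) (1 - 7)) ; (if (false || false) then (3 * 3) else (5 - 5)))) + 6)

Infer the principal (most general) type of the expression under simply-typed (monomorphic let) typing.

Answer: Int

Trace:
  unify Int ~ Int
let x : Int
x : Int
\y._ : a -> Int
let z : Int
z : Int
\u._ : b -> Int
  unify a -> Int ~ (b -> Int) -> c
  unify a ~ b -> Int
  unify Int ~ c
_ _ : Int
  unify Int ~ Int
  unify Int ~ Int
\p._ : e -> Bool
\w._ : d -> e -> Bool
  unify Int ~ Int
  unify Int ~ Int
  unify d -> e -> Bool ~ Int -> f
  unify d ~ Int
  unify e -> Bool ~ f
_ _ : e -> Bool
let v : e -> Bool
  unify Bool ~ Bool
  unify Bool ~ Bool
  unify Bool ~ Bool
  unify Int ~ Int
  unify Int ~ Int
  unify Int ~ Int
  unify Int ~ Int
  unify Int ~ Int
  unify Int ~ Int
  unify Int ~ Int
  unify Int ~ Int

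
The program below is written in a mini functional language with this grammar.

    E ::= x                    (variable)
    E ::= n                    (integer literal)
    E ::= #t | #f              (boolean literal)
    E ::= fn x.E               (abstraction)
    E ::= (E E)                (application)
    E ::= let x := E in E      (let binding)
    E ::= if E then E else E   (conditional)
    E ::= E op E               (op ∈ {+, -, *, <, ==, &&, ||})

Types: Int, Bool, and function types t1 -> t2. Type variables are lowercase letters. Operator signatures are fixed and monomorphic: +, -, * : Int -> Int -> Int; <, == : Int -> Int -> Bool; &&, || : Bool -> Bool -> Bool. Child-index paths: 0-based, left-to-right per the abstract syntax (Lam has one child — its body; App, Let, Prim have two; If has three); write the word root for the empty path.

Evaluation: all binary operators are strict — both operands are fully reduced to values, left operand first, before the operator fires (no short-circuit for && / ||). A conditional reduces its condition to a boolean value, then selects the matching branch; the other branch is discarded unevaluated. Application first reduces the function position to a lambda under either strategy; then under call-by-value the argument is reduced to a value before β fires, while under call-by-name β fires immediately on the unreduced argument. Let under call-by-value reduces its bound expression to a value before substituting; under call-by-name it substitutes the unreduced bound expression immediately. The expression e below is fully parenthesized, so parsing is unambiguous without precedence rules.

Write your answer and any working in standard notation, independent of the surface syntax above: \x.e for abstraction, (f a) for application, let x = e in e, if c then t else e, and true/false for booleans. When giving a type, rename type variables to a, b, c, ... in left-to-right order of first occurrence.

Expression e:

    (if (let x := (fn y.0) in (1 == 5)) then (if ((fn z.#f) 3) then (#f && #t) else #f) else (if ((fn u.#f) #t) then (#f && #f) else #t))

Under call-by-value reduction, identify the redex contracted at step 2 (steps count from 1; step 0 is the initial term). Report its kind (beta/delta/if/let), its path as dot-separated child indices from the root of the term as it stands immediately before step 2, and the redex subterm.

Trace:
step 0: (if (let x = (\y.0) in (1 == 5)) then (if ((\z.false) 3) then (false && true) else false) else (if ((\u.false) true) then (false && false) else true))
step 1: [let@0] (if (1 == 5) then (if ((\z.false) 3) then (false && true) else false) else (if ((\u.false) true) then (false && false) else true))
step 2: [delta@0] (if false then (if ((\z.false) 3) then (false && true) else false) else (if ((\u.false) true) then (false && false) else true))

Answer: delta at 0 : (1 == 5)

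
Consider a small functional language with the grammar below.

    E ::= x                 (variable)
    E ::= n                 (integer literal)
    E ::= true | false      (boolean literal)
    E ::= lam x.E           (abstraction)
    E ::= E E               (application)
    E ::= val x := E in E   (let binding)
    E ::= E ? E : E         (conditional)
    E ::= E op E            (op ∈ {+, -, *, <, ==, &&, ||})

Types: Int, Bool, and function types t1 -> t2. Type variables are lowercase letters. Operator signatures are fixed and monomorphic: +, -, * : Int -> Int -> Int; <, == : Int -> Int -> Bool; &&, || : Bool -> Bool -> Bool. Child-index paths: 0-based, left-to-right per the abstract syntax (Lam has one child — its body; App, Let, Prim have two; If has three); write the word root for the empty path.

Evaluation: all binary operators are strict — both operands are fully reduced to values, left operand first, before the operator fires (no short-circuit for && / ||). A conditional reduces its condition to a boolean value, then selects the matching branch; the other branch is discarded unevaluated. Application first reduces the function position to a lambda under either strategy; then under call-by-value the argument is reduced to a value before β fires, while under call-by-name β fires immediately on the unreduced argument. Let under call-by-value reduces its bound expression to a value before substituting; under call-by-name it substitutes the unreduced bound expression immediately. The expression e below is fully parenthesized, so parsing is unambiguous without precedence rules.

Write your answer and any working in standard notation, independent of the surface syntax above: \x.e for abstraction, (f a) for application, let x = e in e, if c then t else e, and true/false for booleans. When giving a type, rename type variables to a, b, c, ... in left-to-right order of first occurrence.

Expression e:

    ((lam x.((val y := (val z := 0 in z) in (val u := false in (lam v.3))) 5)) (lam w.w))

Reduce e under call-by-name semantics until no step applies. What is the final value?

Derivation:
step 0: ((\x.((let y = (let z = 0 in z) in (let u = false in (\v.3))) 5)) (\w.w))
step 1: [beta@root] ((let y = (let z = 0 in z) in (let u = false in (\v.3))) 5)
step 2: [let@0] ((let u = false in (\v.3)) 5)
step 3: [let@0] ((\v.3) 5)
step 4: [beta@root] 3

Answer: 3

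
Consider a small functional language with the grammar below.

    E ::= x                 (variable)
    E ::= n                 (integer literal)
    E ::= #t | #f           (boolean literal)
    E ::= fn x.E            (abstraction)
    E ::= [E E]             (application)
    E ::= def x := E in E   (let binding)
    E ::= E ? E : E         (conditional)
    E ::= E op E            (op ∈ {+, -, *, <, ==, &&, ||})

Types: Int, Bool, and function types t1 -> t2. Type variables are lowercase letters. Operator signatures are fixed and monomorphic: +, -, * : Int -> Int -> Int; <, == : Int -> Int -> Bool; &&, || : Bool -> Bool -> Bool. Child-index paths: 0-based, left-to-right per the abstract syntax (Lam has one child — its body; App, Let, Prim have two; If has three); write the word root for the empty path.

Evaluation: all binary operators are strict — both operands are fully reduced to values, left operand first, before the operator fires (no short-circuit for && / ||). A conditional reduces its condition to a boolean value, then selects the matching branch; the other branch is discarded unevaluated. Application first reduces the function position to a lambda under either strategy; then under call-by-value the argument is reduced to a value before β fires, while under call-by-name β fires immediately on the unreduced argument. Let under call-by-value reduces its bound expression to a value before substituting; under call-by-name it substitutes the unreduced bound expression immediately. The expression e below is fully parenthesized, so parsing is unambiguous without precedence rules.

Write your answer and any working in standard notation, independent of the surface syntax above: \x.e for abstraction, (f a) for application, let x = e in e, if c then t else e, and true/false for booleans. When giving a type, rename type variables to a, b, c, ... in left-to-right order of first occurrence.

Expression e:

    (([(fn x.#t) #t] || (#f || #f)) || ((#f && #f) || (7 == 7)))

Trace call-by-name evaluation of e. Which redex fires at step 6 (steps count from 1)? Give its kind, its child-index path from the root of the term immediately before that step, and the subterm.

Answer: delta at 1 : (false || true)

Derivation:
step 0: ((((\x.true) true) || (false || false)) || ((false && false) || (7 == 7)))
step 1: [beta@0.0] ((true || (false || false)) || ((false && false) || (7 == 7)))
step 2: [delta@0.1] ((true || false) || ((false && false) || (7 == 7)))
step 3: [delta@0] (true || ((false && false) || (7 == 7)))
step 4: [delta@1.0] (true || (false || (7 == 7)))
step 5: [delta@1.1] (true || (false || true))
step 6: [delta@1] (true || true)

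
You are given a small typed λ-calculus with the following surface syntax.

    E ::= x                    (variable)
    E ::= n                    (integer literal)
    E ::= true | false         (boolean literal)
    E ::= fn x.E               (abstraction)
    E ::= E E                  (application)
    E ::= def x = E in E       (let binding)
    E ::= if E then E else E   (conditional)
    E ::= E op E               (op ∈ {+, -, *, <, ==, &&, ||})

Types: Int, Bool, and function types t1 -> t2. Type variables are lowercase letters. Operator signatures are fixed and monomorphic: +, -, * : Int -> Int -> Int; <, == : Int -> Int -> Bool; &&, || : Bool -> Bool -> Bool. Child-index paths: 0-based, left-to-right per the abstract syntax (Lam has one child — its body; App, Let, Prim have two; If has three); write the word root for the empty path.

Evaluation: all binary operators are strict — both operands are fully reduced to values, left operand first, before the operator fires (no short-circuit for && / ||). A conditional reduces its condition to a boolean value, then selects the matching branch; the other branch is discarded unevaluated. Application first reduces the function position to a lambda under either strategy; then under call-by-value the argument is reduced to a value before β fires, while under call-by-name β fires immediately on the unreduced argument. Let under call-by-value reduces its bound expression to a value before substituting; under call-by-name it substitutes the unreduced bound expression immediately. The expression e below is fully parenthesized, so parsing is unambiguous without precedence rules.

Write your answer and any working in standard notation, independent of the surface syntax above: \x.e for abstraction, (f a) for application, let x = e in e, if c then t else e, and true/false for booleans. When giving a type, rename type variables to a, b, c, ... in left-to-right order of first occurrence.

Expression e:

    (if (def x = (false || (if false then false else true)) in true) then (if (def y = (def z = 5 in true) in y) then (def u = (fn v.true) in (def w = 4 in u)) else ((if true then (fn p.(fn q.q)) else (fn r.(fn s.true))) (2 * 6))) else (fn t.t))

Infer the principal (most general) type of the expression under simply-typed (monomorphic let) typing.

Answer: Bool -> Bool

Working:
  unify Bool ~ Bool
  unify Bool ~ Bool
  unify Bool ~ Bool
  unify Bool ~ Bool
let x : Bool
  unify Bool ~ Bool
let z : Int
let y : Bool
y : Bool
  unify Bool ~ Bool
\v._ : a -> Bool
let u : a -> Bool
let w : Int
u : a -> Bool
  unify Bool ~ Bool
q : c
\q._ : c -> c
\p._ : b -> c -> c
\s._ : e -> Bool
\r._ : d -> e -> Bool
  unify b -> c -> c ~ d -> e -> Bool
  unify b ~ d
  unify c -> c ~ e -> Bool
  unify c ~ e
  unify e ~ Bool
  unify Int ~ Int
  unify Int ~ Int
  unify d -> Bool -> Bool ~ Int -> f
  unify d ~ Int
  unify Bool -> Bool ~ f
_ _ : Bool -> Bool
  unify a -> Bool ~ Bool -> Bool
  unify a ~ Bool
  unify Bool ~ Bool
t : g
\t._ : g -> g
  unify Bool -> Bool ~ g -> g
  unify Bool ~ g
  unify Bool ~ Bool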